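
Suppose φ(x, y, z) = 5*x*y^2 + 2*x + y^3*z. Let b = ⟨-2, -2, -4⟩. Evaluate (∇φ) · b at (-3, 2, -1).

∂φ/∂x = 5*y^2 + 2
∂φ/∂y = 10*x*y + 3*y^2*z
∂φ/∂z = y^3
∇φ at (-3, 2, -1) = (22, -72, 8)
∇φ · b = (22)(-2) + (-72)(-2) + (8)(-4) = 68

68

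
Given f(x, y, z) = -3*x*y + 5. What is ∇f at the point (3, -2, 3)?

∂f/∂x = -3*y
∂f/∂y = -3*x
∂f/∂z = 0
∇f = (-3*y, -3*x, 0)
At (3, -2, 3): (6, -9, 0).

(6, -9, 0)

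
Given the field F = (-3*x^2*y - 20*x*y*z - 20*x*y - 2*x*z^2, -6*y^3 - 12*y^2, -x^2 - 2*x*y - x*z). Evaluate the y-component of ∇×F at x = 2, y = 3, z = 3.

(∇×F)_2 = ∂F₁/∂z − ∂F₃/∂x
= -20*x*y - 4*x*z − (-2*x - 2*y - z)
= -20*x*y - 4*x*z + 2*x + 2*y + z
At (2, 3, 3): -131.

-131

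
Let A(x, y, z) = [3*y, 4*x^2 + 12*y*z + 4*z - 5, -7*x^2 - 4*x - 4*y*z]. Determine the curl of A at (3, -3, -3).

(44, 46, 21)

(∇×A)₁ = ∂A₃/∂y − ∂A₂/∂z = -12*y - 4*z - 4
(∇×A)₂ = ∂A₁/∂z − ∂A₃/∂x = 14*x + 4
(∇×A)₃ = ∂A₂/∂x − ∂A₁/∂y = 8*x - 3
∇×A = (-12*y - 4*z - 4, 14*x + 4, 8*x - 3)
At (3, -3, -3): (44, 46, 21).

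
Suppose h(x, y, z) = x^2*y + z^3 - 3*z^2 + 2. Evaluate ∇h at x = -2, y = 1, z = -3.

∂h/∂x = 2*x*y
∂h/∂y = x^2
∂h/∂z = 3*z^2 - 6*z
∇h = (2*x*y, x^2, 3*z^2 - 6*z)
At (-2, 1, -3): (-4, 4, 45).

(-4, 4, 45)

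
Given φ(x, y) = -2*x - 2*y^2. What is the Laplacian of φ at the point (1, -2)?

∂²φ/∂x² = 0
∂²φ/∂y² = -4
∇²φ = -4
At (1, -2): -4.

-4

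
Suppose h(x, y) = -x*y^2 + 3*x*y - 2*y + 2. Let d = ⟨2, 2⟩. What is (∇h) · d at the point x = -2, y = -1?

-32

∂h/∂x = -y^2 + 3*y
∂h/∂y = -2*x*y + 3*x - 2
∇h at (-2, -1) = (-4, -12)
∇h · d = (-4)(2) + (-12)(2) = -32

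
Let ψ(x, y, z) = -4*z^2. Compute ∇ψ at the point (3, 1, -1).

∂ψ/∂x = 0
∂ψ/∂y = 0
∂ψ/∂z = -8*z
∇ψ = (0, 0, -8*z)
At (3, 1, -1): (0, 0, 8).

(0, 0, 8)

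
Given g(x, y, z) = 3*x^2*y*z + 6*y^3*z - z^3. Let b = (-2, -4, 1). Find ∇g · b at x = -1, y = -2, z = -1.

∂g/∂x = 6*x*y*z
∂g/∂y = 3*x^2*z + 18*y^2*z
∂g/∂z = 3*x^2*y + 6*y^3 - 3*z^2
∇g at (-1, -2, -1) = (-12, -75, -57)
∇g · b = (-12)(-2) + (-75)(-4) + (-57)(1) = 267

267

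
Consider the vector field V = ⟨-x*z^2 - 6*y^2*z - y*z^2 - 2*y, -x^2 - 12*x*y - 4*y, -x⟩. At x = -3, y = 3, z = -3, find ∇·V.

23

∂V₁/∂x = -z^2
∂V₂/∂y = -12*x - 4
∂V₃/∂z = 0
∇·V = -12*x - z^2 - 4
At (-3, 3, -3): 23.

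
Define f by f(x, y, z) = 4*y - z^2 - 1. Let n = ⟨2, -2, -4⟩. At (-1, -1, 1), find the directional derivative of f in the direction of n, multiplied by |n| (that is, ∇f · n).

0

∂f/∂x = 0
∂f/∂y = 4
∂f/∂z = -2*z
∇f at (-1, -1, 1) = (0, 4, -2)
∇f · n = (0)(2) + (4)(-2) + (-2)(-4) = 0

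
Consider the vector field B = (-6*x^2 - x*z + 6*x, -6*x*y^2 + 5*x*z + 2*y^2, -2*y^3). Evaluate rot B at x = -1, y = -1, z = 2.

(∇×B)₁ = ∂B₃/∂y − ∂B₂/∂z = -5*x - 6*y^2
(∇×B)₂ = ∂B₁/∂z − ∂B₃/∂x = -x
(∇×B)₃ = ∂B₂/∂x − ∂B₁/∂y = -6*y^2 + 5*z
∇×B = (-5*x - 6*y^2, -x, -6*y^2 + 5*z)
At (-1, -1, 2): (-1, 1, 4).

(-1, 1, 4)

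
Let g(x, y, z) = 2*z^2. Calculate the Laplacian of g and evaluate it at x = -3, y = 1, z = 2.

4

∂²g/∂x² = 0
∂²g/∂y² = 0
∂²g/∂z² = 4
∇²g = 4
At (-3, 1, 2): 4.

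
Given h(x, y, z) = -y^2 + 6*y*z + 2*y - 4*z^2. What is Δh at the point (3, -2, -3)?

∂²h/∂x² = 0
∂²h/∂y² = -2
∂²h/∂z² = -8
∇²h = -10
At (3, -2, -3): -10.

-10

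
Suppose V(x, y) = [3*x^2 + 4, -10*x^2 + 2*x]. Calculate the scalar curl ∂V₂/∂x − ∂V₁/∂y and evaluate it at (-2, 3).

∂V₂/∂x = -20*x + 2
∂V₁/∂y = 0
Scalar curl = -20*x + 2
At (-2, 3): 42.

42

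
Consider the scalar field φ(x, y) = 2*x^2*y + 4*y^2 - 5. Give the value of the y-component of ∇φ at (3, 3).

(∇φ)_2 = ∂φ/∂y = 2*x^2 + 8*y
At (3, 3): 42.

42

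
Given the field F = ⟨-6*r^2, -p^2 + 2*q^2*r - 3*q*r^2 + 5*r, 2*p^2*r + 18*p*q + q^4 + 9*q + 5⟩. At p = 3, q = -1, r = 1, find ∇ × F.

(∇×F)₁ = ∂F₃/∂q − ∂F₂/∂r = 18*p + 4*q^3 - 2*q^2 + 6*q*r + 4
(∇×F)₂ = ∂F₁/∂r − ∂F₃/∂p = -4*p*r - 18*q - 12*r
(∇×F)₃ = ∂F₂/∂p − ∂F₁/∂q = -2*p
∇×F = (18*p + 4*q^3 - 2*q^2 + 6*q*r + 4, -4*p*r - 18*q - 12*r, -2*p)
At (3, -1, 1): (46, -6, -6).

(46, -6, -6)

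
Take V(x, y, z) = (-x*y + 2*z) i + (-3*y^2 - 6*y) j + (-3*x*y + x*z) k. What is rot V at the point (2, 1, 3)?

(-6, 2, 2)

(∇×V)₁ = ∂V₃/∂y − ∂V₂/∂z = -3*x
(∇×V)₂ = ∂V₁/∂z − ∂V₃/∂x = 3*y - z + 2
(∇×V)₃ = ∂V₂/∂x − ∂V₁/∂y = x
∇×V = (-3*x, 3*y - z + 2, x)
At (2, 1, 3): (-6, 2, 2).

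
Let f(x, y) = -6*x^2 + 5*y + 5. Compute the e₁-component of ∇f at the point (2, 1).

-24

(∇f)_1 = ∂f/∂x = -12*x
At (2, 1): -24.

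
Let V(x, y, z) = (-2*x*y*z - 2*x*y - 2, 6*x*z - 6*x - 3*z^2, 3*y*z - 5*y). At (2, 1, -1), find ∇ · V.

∂V₁/∂x = -2*y*z - 2*y
∂V₂/∂y = 0
∂V₃/∂z = 3*y
∇·V = -2*y*z + y
At (2, 1, -1): 3.

3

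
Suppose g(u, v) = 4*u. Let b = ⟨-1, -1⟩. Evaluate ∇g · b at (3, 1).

-4

∂g/∂u = 4
∂g/∂v = 0
∇g at (3, 1) = (4, 0)
∇g · b = (4)(-1) + (0)(-1) = -4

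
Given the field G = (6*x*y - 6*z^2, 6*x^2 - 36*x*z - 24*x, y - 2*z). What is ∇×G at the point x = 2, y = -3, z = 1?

(∇×G)₁ = ∂G₃/∂y − ∂G₂/∂z = 36*x + 1
(∇×G)₂ = ∂G₁/∂z − ∂G₃/∂x = -12*z
(∇×G)₃ = ∂G₂/∂x − ∂G₁/∂y = 6*x - 36*z - 24
∇×G = (36*x + 1, -12*z, 6*x - 36*z - 24)
At (2, -3, 1): (73, -12, -48).

(73, -12, -48)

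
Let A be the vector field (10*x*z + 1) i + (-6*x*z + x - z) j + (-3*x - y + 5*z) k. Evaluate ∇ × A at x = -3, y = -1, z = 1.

(-18, -27, -5)

(∇×A)₁ = ∂A₃/∂y − ∂A₂/∂z = 6*x
(∇×A)₂ = ∂A₁/∂z − ∂A₃/∂x = 10*x + 3
(∇×A)₃ = ∂A₂/∂x − ∂A₁/∂y = -6*z + 1
∇×A = (6*x, 10*x + 3, -6*z + 1)
At (-3, -1, 1): (-18, -27, -5).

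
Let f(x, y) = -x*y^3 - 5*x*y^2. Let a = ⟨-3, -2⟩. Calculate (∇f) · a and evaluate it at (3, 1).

∂f/∂x = -y^3 - 5*y^2
∂f/∂y = -3*x*y^2 - 10*x*y
∇f at (3, 1) = (-6, -39)
∇f · a = (-6)(-3) + (-39)(-2) = 96

96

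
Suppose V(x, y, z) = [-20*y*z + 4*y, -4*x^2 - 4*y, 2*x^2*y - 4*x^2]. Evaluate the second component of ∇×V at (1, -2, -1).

(∇×V)_2 = ∂V₁/∂z − ∂V₃/∂x
= -20*y − (4*x*y - 8*x)
= -4*x*y + 8*x - 20*y
At (1, -2, -1): 56.

56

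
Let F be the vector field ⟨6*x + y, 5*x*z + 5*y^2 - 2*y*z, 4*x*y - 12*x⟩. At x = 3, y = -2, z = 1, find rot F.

(-7, 20, 4)

(∇×F)₁ = ∂F₃/∂y − ∂F₂/∂z = -x + 2*y
(∇×F)₂ = ∂F₁/∂z − ∂F₃/∂x = -4*y + 12
(∇×F)₃ = ∂F₂/∂x − ∂F₁/∂y = 5*z - 1
∇×F = (-x + 2*y, -4*y + 12, 5*z - 1)
At (3, -2, 1): (-7, 20, 4).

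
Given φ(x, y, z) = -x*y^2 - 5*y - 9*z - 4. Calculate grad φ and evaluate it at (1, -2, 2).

(-4, -1, -9)

∂φ/∂x = -y^2
∂φ/∂y = -2*x*y - 5
∂φ/∂z = -9
∇φ = (-y^2, -2*x*y - 5, -9)
At (1, -2, 2): (-4, -1, -9).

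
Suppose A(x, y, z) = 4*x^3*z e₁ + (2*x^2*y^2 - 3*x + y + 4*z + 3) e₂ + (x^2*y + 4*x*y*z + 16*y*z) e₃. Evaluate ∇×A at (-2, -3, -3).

(-24, -80, -75)

(∇×A)₁ = ∂A₃/∂y − ∂A₂/∂z = x^2 + 4*x*z + 16*z - 4
(∇×A)₂ = ∂A₁/∂z − ∂A₃/∂x = 4*x^3 - 2*x*y - 4*y*z
(∇×A)₃ = ∂A₂/∂x − ∂A₁/∂y = 4*x*y^2 - 3
∇×A = (x^2 + 4*x*z + 16*z - 4, 4*x^3 - 2*x*y - 4*y*z, 4*x*y^2 - 3)
At (-2, -3, -3): (-24, -80, -75).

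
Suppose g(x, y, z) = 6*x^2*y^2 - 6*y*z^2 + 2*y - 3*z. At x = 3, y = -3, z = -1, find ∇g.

(324, -328, -39)

∂g/∂x = 12*x*y^2
∂g/∂y = 12*x^2*y - 6*z^2 + 2
∂g/∂z = -12*y*z - 3
∇g = (12*x*y^2, 12*x^2*y - 6*z^2 + 2, -12*y*z - 3)
At (3, -3, -1): (324, -328, -39).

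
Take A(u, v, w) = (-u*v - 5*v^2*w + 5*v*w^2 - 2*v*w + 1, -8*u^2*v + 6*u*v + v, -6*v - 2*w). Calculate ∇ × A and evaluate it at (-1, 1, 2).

(∇×A)₁ = ∂A₃/∂v − ∂A₂/∂w = -6
(∇×A)₂ = ∂A₁/∂w − ∂A₃/∂u = -5*v^2 + 10*v*w - 2*v
(∇×A)₃ = ∂A₂/∂u − ∂A₁/∂v = -16*u*v + u + 10*v*w + 6*v - 5*w^2 + 2*w
∇×A = (-6, -5*v^2 + 10*v*w - 2*v, -16*u*v + u + 10*v*w + 6*v - 5*w^2 + 2*w)
At (-1, 1, 2): (-6, 13, 25).

(-6, 13, 25)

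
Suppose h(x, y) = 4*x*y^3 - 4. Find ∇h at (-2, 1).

∂h/∂x = 4*y^3
∂h/∂y = 12*x*y^2
∇h = (4*y^3, 12*x*y^2)
At (-2, 1): (4, -24).

(4, -24)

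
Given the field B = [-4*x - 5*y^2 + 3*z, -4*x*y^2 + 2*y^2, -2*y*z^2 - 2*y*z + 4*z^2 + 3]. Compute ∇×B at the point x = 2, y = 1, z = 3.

(-24, 3, 6)

(∇×B)₁ = ∂B₃/∂y − ∂B₂/∂z = -2*z^2 - 2*z
(∇×B)₂ = ∂B₁/∂z − ∂B₃/∂x = 3
(∇×B)₃ = ∂B₂/∂x − ∂B₁/∂y = -4*y^2 + 10*y
∇×B = (-2*z^2 - 2*z, 3, -4*y^2 + 10*y)
At (2, 1, 3): (-24, 3, 6).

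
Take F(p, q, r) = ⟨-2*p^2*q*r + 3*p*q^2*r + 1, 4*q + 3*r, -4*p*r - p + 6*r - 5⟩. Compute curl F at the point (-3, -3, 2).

(∇×F)₁ = ∂F₃/∂q − ∂F₂/∂r = -3
(∇×F)₂ = ∂F₁/∂r − ∂F₃/∂p = -2*p^2*q + 3*p*q^2 + 4*r + 1
(∇×F)₃ = ∂F₂/∂p − ∂F₁/∂q = 2*p^2*r - 6*p*q*r
∇×F = (-3, -2*p^2*q + 3*p*q^2 + 4*r + 1, 2*p^2*r - 6*p*q*r)
At (-3, -3, 2): (-3, -18, -72).

(-3, -18, -72)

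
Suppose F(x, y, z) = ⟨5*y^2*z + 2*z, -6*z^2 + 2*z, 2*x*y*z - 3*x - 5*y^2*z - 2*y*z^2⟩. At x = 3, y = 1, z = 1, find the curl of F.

(4, 8, -10)

(∇×F)₁ = ∂F₃/∂y − ∂F₂/∂z = 2*x*z - 10*y*z - 2*z^2 + 12*z - 2
(∇×F)₂ = ∂F₁/∂z − ∂F₃/∂x = 5*y^2 - 2*y*z + 5
(∇×F)₃ = ∂F₂/∂x − ∂F₁/∂y = -10*y*z
∇×F = (2*x*z - 10*y*z - 2*z^2 + 12*z - 2, 5*y^2 - 2*y*z + 5, -10*y*z)
At (3, 1, 1): (4, 8, -10).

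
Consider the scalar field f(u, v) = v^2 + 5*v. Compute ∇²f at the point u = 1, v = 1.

2

∂²f/∂u² = 0
∂²f/∂v² = 2
∇²f = 2
At (1, 1): 2.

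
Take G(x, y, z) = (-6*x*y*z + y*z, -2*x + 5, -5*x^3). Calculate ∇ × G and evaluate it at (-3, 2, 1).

(∇×G)₁ = ∂G₃/∂y − ∂G₂/∂z = 0
(∇×G)₂ = ∂G₁/∂z − ∂G₃/∂x = 15*x^2 - 6*x*y + y
(∇×G)₃ = ∂G₂/∂x − ∂G₁/∂y = 6*x*z - z - 2
∇×G = (0, 15*x^2 - 6*x*y + y, 6*x*z - z - 2)
At (-3, 2, 1): (0, 173, -21).

(0, 173, -21)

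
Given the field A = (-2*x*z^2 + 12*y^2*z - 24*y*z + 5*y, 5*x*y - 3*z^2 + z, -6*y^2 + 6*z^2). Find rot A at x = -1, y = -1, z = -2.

(-1, 28, -106)

(∇×A)₁ = ∂A₃/∂y − ∂A₂/∂z = -12*y + 6*z - 1
(∇×A)₂ = ∂A₁/∂z − ∂A₃/∂x = -4*x*z + 12*y^2 - 24*y
(∇×A)₃ = ∂A₂/∂x − ∂A₁/∂y = -24*y*z + 5*y + 24*z - 5
∇×A = (-12*y + 6*z - 1, -4*x*z + 12*y^2 - 24*y, -24*y*z + 5*y + 24*z - 5)
At (-1, -1, -2): (-1, 28, -106).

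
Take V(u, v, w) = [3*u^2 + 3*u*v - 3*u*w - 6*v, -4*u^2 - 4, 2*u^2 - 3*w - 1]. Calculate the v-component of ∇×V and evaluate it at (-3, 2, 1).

21

(∇×V)_2 = ∂V₁/∂w − ∂V₃/∂u
= -3*u − (4*u)
= -7*u
At (-3, 2, 1): 21.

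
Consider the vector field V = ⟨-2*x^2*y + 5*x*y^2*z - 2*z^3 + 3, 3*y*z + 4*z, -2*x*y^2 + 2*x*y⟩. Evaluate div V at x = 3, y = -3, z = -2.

-60

∂V₁/∂x = -4*x*y + 5*y^2*z
∂V₂/∂y = 3*z
∂V₃/∂z = 0
∇·V = -4*x*y + 5*y^2*z + 3*z
At (3, -3, -2): -60.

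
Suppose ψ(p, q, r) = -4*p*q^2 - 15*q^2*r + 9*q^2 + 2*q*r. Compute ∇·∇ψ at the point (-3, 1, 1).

∂²ψ/∂p² = 0
∂²ψ/∂q² = 2*(-4*p - 15*r + 9)
∂²ψ/∂r² = 0
∇²ψ = -8*p - 30*r + 18
At (-3, 1, 1): 12.

12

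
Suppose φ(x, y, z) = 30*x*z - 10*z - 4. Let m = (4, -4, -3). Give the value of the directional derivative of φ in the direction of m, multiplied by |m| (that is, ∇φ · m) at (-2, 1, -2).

∂φ/∂x = 30*z
∂φ/∂y = 0
∂φ/∂z = 30*x - 10
∇φ at (-2, 1, -2) = (-60, 0, -70)
∇φ · m = (-60)(4) + (0)(-4) + (-70)(-3) = -30

-30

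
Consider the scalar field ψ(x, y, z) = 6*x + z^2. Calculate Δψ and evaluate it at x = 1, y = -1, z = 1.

∂²ψ/∂x² = 0
∂²ψ/∂y² = 0
∂²ψ/∂z² = 2
∇²ψ = 2
At (1, -1, 1): 2.

2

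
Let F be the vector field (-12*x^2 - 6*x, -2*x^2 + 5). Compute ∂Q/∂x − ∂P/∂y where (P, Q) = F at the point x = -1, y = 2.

4

∂F₂/∂x = -4*x
∂F₁/∂y = 0
Scalar curl = -4*x
At (-1, 2): 4.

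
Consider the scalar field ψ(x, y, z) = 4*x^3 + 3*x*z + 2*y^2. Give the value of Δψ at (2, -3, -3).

52

∂²ψ/∂x² = 24*x
∂²ψ/∂y² = 4
∂²ψ/∂z² = 0
∇²ψ = 24*x + 4
At (2, -3, -3): 52.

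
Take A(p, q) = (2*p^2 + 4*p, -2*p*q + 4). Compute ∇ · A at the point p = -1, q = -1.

∂A₁/∂p = 4*p + 4
∂A₂/∂q = -2*p
∇·A = 2*p + 4
At (-1, -1): 2.

2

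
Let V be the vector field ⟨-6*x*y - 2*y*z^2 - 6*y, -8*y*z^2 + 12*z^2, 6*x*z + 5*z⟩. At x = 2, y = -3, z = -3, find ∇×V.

(216, -18, 36)

(∇×V)₁ = ∂V₃/∂y − ∂V₂/∂z = 16*y*z - 24*z
(∇×V)₂ = ∂V₁/∂z − ∂V₃/∂x = -4*y*z - 6*z
(∇×V)₃ = ∂V₂/∂x − ∂V₁/∂y = 6*x + 2*z^2 + 6
∇×V = (16*y*z - 24*z, -4*y*z - 6*z, 6*x + 2*z^2 + 6)
At (2, -3, -3): (216, -18, 36).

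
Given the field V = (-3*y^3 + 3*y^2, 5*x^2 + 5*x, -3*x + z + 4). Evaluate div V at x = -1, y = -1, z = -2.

1

∂V₁/∂x = 0
∂V₂/∂y = 0
∂V₃/∂z = 1
∇·V = 1
At (-1, -1, -2): 1.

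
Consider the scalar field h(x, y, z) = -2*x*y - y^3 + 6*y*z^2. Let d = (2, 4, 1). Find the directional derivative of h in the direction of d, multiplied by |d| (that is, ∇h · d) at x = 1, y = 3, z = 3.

196

∂h/∂x = -2*y
∂h/∂y = -2*x - 3*y^2 + 6*z^2
∂h/∂z = 12*y*z
∇h at (1, 3, 3) = (-6, 25, 108)
∇h · d = (-6)(2) + (25)(4) + (108)(1) = 196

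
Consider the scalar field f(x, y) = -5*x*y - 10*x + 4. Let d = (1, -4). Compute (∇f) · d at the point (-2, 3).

-65

∂f/∂x = -5*y - 10
∂f/∂y = -5*x
∇f at (-2, 3) = (-25, 10)
∇f · d = (-25)(1) + (10)(-4) = -65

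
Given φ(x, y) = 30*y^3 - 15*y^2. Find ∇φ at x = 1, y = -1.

(0, 120)

∂φ/∂x = 0
∂φ/∂y = 90*y^2 - 30*y
∇φ = (0, 90*y^2 - 30*y)
At (1, -1): (0, 120).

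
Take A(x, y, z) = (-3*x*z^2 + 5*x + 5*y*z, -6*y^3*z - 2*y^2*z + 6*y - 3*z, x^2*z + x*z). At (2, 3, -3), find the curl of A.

(∇×A)₁ = ∂A₃/∂y − ∂A₂/∂z = 6*y^3 + 2*y^2 + 3
(∇×A)₂ = ∂A₁/∂z − ∂A₃/∂x = -8*x*z + 5*y - z
(∇×A)₃ = ∂A₂/∂x − ∂A₁/∂y = -5*z
∇×A = (6*y^3 + 2*y^2 + 3, -8*x*z + 5*y - z, -5*z)
At (2, 3, -3): (183, 66, 15).

(183, 66, 15)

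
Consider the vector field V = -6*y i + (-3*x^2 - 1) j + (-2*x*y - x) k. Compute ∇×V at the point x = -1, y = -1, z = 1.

(2, -1, 12)

(∇×V)₁ = ∂V₃/∂y − ∂V₂/∂z = -2*x
(∇×V)₂ = ∂V₁/∂z − ∂V₃/∂x = 2*y + 1
(∇×V)₃ = ∂V₂/∂x − ∂V₁/∂y = -6*x + 6
∇×V = (-2*x, 2*y + 1, -6*x + 6)
At (-1, -1, 1): (2, -1, 12).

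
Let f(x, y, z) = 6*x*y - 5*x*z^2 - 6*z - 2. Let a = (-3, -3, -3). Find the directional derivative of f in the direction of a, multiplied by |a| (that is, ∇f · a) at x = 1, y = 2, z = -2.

-36

∂f/∂x = 6*y - 5*z^2
∂f/∂y = 6*x
∂f/∂z = -10*x*z - 6
∇f at (1, 2, -2) = (-8, 6, 14)
∇f · a = (-8)(-3) + (6)(-3) + (14)(-3) = -36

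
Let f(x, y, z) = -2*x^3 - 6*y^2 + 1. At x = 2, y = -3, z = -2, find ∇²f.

∂²f/∂x² = -12*x
∂²f/∂y² = -12
∂²f/∂z² = 0
∇²f = -12*x - 12
At (2, -3, -2): -36.

-36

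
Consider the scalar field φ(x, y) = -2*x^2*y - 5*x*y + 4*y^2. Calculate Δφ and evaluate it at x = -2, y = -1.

12

∂²φ/∂x² = -4*y
∂²φ/∂y² = 8
∇²φ = -4*y + 8
At (-2, -1): 12.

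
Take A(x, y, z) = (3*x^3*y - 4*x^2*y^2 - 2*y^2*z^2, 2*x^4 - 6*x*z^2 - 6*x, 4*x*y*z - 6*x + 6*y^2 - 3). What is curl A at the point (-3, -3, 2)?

(∇×A)₁ = ∂A₃/∂y − ∂A₂/∂z = 16*x*z + 12*y
(∇×A)₂ = ∂A₁/∂z − ∂A₃/∂x = -4*y^2*z - 4*y*z + 6
(∇×A)₃ = ∂A₂/∂x − ∂A₁/∂y = 5*x^3 + 8*x^2*y + 4*y*z^2 - 6*z^2 - 6
∇×A = (16*x*z + 12*y, -4*y^2*z - 4*y*z + 6, 5*x^3 + 8*x^2*y + 4*y*z^2 - 6*z^2 - 6)
At (-3, -3, 2): (-132, -42, -429).

(-132, -42, -429)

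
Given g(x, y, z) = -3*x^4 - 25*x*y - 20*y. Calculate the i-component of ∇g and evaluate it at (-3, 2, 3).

(∇g)_1 = ∂g/∂x = -12*x^3 - 25*y
At (-3, 2, 3): 274.

274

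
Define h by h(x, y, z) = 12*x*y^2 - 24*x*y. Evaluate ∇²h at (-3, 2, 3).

∂²h/∂x² = 0
∂²h/∂y² = 24*x
∂²h/∂z² = 0
∇²h = 24*x
At (-3, 2, 3): -72.

-72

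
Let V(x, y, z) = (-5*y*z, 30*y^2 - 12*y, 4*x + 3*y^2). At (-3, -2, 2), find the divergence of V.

-132

∂V₁/∂x = 0
∂V₂/∂y = 60*y - 12
∂V₃/∂z = 0
∇·V = 60*y - 12
At (-3, -2, 2): -132.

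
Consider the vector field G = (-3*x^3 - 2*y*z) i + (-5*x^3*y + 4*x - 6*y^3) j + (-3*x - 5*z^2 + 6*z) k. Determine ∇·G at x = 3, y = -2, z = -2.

-262

∂G₁/∂x = -9*x^2
∂G₂/∂y = -5*x^3 - 18*y^2
∂G₃/∂z = -10*z + 6
∇·G = -5*x^3 - 9*x^2 - 18*y^2 - 10*z + 6
At (3, -2, -2): -262.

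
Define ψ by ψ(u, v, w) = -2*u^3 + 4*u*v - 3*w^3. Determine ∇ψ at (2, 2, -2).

(-16, 8, -36)

∂ψ/∂u = -6*u^2 + 4*v
∂ψ/∂v = 4*u
∂ψ/∂w = -9*w^2
∇ψ = (-6*u^2 + 4*v, 4*u, -9*w^2)
At (2, 2, -2): (-16, 8, -36).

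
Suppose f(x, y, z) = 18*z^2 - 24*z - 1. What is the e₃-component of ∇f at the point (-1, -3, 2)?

48

(∇f)_3 = ∂f/∂z = 36*z - 24
At (-1, -3, 2): 48.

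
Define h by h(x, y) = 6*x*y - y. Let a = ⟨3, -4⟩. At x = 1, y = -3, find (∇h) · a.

-74

∂h/∂x = 6*y
∂h/∂y = 6*x - 1
∇h at (1, -3) = (-18, 5)
∇h · a = (-18)(3) + (5)(-4) = -74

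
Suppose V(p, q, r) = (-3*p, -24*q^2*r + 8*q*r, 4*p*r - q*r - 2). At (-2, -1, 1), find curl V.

(∇×V)₁ = ∂V₃/∂q − ∂V₂/∂r = 24*q^2 - 8*q - r
(∇×V)₂ = ∂V₁/∂r − ∂V₃/∂p = -4*r
(∇×V)₃ = ∂V₂/∂p − ∂V₁/∂q = 0
∇×V = (24*q^2 - 8*q - r, -4*r, 0)
At (-2, -1, 1): (31, -4, 0).

(31, -4, 0)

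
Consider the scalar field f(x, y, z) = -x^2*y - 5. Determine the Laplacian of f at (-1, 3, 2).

-6

∂²f/∂x² = -2*y
∂²f/∂y² = 0
∂²f/∂z² = 0
∇²f = -2*y
At (-1, 3, 2): -6.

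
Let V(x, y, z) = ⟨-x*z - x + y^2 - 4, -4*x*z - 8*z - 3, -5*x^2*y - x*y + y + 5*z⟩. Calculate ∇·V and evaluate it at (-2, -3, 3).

∂V₁/∂x = -z - 1
∂V₂/∂y = 0
∂V₃/∂z = 5
∇·V = -z + 4
At (-2, -3, 3): 1.

1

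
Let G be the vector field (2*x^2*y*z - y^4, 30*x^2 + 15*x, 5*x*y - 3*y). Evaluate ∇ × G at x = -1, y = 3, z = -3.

(-8, -9, 69)

(∇×G)₁ = ∂G₃/∂y − ∂G₂/∂z = 5*x - 3
(∇×G)₂ = ∂G₁/∂z − ∂G₃/∂x = 2*x^2*y - 5*y
(∇×G)₃ = ∂G₂/∂x − ∂G₁/∂y = -2*x^2*z + 60*x + 4*y^3 + 15
∇×G = (5*x - 3, 2*x^2*y - 5*y, -2*x^2*z + 60*x + 4*y^3 + 15)
At (-1, 3, -3): (-8, -9, 69).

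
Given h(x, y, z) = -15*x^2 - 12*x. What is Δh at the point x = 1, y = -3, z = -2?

∂²h/∂x² = -30
∂²h/∂y² = 0
∂²h/∂z² = 0
∇²h = -30
At (1, -3, -2): -30.

-30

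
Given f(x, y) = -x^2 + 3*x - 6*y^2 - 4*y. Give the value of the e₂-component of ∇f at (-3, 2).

-28

(∇f)_2 = ∂f/∂y = -12*y - 4
At (-3, 2): -28.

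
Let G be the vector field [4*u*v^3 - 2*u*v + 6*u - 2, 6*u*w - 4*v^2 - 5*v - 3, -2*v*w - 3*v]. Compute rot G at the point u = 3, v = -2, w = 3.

(∇×G)₁ = ∂G₃/∂v − ∂G₂/∂w = -6*u - 2*w - 3
(∇×G)₂ = ∂G₁/∂w − ∂G₃/∂u = 0
(∇×G)₃ = ∂G₂/∂u − ∂G₁/∂v = -12*u*v^2 + 2*u + 6*w
∇×G = (-6*u - 2*w - 3, 0, -12*u*v^2 + 2*u + 6*w)
At (3, -2, 3): (-27, 0, -120).

(-27, 0, -120)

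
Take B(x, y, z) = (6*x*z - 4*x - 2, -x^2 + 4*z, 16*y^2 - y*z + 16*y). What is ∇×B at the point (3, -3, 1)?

(∇×B)₁ = ∂B₃/∂y − ∂B₂/∂z = 32*y - z + 12
(∇×B)₂ = ∂B₁/∂z − ∂B₃/∂x = 6*x
(∇×B)₃ = ∂B₂/∂x − ∂B₁/∂y = -2*x
∇×B = (32*y - z + 12, 6*x, -2*x)
At (3, -3, 1): (-85, 18, -6).

(-85, 18, -6)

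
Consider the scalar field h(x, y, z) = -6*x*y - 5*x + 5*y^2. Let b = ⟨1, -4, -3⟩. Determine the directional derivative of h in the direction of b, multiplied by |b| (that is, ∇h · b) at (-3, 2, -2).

-169

∂h/∂x = -6*y - 5
∂h/∂y = -6*x + 10*y
∂h/∂z = 0
∇h at (-3, 2, -2) = (-17, 38, 0)
∇h · b = (-17)(1) + (38)(-4) + (0)(-3) = -169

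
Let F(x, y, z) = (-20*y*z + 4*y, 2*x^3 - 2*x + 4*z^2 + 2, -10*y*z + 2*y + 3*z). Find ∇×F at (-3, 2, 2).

(∇×F)₁ = ∂F₃/∂y − ∂F₂/∂z = -18*z + 2
(∇×F)₂ = ∂F₁/∂z − ∂F₃/∂x = -20*y
(∇×F)₃ = ∂F₂/∂x − ∂F₁/∂y = 6*x^2 + 20*z - 6
∇×F = (-18*z + 2, -20*y, 6*x^2 + 20*z - 6)
At (-3, 2, 2): (-34, -40, 88).

(-34, -40, 88)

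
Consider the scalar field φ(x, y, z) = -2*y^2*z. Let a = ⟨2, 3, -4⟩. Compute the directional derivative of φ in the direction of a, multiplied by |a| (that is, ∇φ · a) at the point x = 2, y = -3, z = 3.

∂φ/∂x = 0
∂φ/∂y = -4*y*z
∂φ/∂z = -2*y^2
∇φ at (2, -3, 3) = (0, 36, -18)
∇φ · a = (0)(2) + (36)(3) + (-18)(-4) = 180

180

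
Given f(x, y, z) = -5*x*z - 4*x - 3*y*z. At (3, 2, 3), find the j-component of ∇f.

(∇f)_2 = ∂f/∂y = -3*z
At (3, 2, 3): -9.

-9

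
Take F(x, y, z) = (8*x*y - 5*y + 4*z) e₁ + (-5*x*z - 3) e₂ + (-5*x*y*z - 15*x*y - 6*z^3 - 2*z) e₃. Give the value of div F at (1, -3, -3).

∂F₁/∂x = 8*y
∂F₂/∂y = 0
∂F₃/∂z = -5*x*y - 18*z^2 - 2
∇·F = -5*x*y + 8*y - 18*z^2 - 2
At (1, -3, -3): -173.

-173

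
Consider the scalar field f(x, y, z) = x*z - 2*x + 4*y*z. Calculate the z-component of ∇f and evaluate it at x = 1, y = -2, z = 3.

(∇f)_3 = ∂f/∂z = x + 4*y
At (1, -2, 3): -7.

-7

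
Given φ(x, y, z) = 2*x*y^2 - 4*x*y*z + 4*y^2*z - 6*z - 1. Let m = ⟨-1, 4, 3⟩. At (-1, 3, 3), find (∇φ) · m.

∂φ/∂x = 2*y^2 - 4*y*z
∂φ/∂y = 4*x*y - 4*x*z + 8*y*z
∂φ/∂z = -4*x*y + 4*y^2 - 6
∇φ at (-1, 3, 3) = (-18, 72, 42)
∇φ · m = (-18)(-1) + (72)(4) + (42)(3) = 432

432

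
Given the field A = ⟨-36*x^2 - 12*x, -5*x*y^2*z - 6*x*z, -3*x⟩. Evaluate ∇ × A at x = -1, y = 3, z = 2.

(∇×A)₁ = ∂A₃/∂y − ∂A₂/∂z = 5*x*y^2 + 6*x
(∇×A)₂ = ∂A₁/∂z − ∂A₃/∂x = 3
(∇×A)₃ = ∂A₂/∂x − ∂A₁/∂y = -5*y^2*z - 6*z
∇×A = (5*x*y^2 + 6*x, 3, -5*y^2*z - 6*z)
At (-1, 3, 2): (-51, 3, -102).

(-51, 3, -102)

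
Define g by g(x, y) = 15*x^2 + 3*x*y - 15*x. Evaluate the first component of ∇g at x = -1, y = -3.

-54

(∇g)_1 = ∂g/∂x = 30*x + 3*y - 15
At (-1, -3): -54.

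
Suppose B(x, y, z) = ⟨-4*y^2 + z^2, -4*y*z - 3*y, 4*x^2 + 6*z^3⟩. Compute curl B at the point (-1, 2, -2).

(∇×B)₁ = ∂B₃/∂y − ∂B₂/∂z = 4*y
(∇×B)₂ = ∂B₁/∂z − ∂B₃/∂x = -8*x + 2*z
(∇×B)₃ = ∂B₂/∂x − ∂B₁/∂y = 8*y
∇×B = (4*y, -8*x + 2*z, 8*y)
At (-1, 2, -2): (8, 4, 16).

(8, 4, 16)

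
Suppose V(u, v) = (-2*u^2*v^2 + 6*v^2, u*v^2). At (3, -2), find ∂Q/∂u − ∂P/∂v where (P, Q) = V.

∂V₂/∂u = v^2
∂V₁/∂v = -4*u^2*v + 12*v
Scalar curl = 4*u^2*v + v^2 - 12*v
At (3, -2): -44.

-44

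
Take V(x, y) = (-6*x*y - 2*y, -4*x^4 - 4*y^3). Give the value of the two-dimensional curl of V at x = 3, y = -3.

-412

∂V₂/∂x = -16*x^3
∂V₁/∂y = -6*x - 2
Scalar curl = -16*x^3 + 6*x + 2
At (3, -3): -412.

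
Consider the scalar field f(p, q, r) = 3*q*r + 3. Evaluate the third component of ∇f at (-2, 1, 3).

(∇f)_3 = ∂f/∂r = 3*q
At (-2, 1, 3): 3.

3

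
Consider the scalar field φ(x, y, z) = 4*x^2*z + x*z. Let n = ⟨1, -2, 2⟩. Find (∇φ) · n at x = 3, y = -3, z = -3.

3

∂φ/∂x = 8*x*z + z
∂φ/∂y = 0
∂φ/∂z = 4*x^2 + x
∇φ at (3, -3, -3) = (-75, 0, 39)
∇φ · n = (-75)(1) + (0)(-2) + (39)(2) = 3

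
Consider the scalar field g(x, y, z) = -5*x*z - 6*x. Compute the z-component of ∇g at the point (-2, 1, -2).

10

(∇g)_3 = ∂g/∂z = -5*x
At (-2, 1, -2): 10.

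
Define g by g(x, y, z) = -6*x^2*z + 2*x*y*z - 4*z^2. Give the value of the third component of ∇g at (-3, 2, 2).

-82

(∇g)_3 = ∂g/∂z = -6*x^2 + 2*x*y - 8*z
At (-3, 2, 2): -82.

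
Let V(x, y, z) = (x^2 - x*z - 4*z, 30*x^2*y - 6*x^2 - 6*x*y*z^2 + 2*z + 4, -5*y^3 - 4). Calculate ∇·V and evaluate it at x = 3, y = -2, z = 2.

∂V₁/∂x = 2*x - z
∂V₂/∂y = 30*x^2 - 6*x*z^2
∂V₃/∂z = 0
∇·V = 30*x^2 - 6*x*z^2 + 2*x - z
At (3, -2, 2): 202.

202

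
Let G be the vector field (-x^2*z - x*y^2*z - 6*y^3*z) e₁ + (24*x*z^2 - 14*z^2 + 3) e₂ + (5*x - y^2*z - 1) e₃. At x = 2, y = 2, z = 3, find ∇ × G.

(∇×G)₁ = ∂G₃/∂y − ∂G₂/∂z = -48*x*z - 2*y*z + 28*z
(∇×G)₂ = ∂G₁/∂z − ∂G₃/∂x = -x^2 - x*y^2 - 6*y^3 - 5
(∇×G)₃ = ∂G₂/∂x − ∂G₁/∂y = 2*x*y*z + 18*y^2*z + 24*z^2
∇×G = (-48*x*z - 2*y*z + 28*z, -x^2 - x*y^2 - 6*y^3 - 5, 2*x*y*z + 18*y^2*z + 24*z^2)
At (2, 2, 3): (-216, -65, 456).

(-216, -65, 456)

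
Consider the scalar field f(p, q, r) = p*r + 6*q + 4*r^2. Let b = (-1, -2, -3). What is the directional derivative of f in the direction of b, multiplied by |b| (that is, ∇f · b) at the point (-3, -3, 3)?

-78

∂f/∂p = r
∂f/∂q = 6
∂f/∂r = p + 8*r
∇f at (-3, -3, 3) = (3, 6, 21)
∇f · b = (3)(-1) + (6)(-2) + (21)(-3) = -78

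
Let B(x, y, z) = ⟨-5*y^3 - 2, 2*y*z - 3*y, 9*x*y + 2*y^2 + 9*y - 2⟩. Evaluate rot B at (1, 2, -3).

(∇×B)₁ = ∂B₃/∂y − ∂B₂/∂z = 9*x + 2*y + 9
(∇×B)₂ = ∂B₁/∂z − ∂B₃/∂x = -9*y
(∇×B)₃ = ∂B₂/∂x − ∂B₁/∂y = 15*y^2
∇×B = (9*x + 2*y + 9, -9*y, 15*y^2)
At (1, 2, -3): (22, -18, 60).

(22, -18, 60)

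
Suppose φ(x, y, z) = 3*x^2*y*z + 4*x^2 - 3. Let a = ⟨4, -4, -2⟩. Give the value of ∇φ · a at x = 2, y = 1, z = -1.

∂φ/∂x = 6*x*y*z + 8*x
∂φ/∂y = 3*x^2*z
∂φ/∂z = 3*x^2*y
∇φ at (2, 1, -1) = (4, -12, 12)
∇φ · a = (4)(4) + (-12)(-4) + (12)(-2) = 40

40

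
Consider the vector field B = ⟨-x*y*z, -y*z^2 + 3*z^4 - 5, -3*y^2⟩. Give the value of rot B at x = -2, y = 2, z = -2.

(∇×B)₁ = ∂B₃/∂y − ∂B₂/∂z = 2*y*z - 6*y - 12*z^3
(∇×B)₂ = ∂B₁/∂z − ∂B₃/∂x = -x*y
(∇×B)₃ = ∂B₂/∂x − ∂B₁/∂y = x*z
∇×B = (2*y*z - 6*y - 12*z^3, -x*y, x*z)
At (-2, 2, -2): (76, 4, 4).

(76, 4, 4)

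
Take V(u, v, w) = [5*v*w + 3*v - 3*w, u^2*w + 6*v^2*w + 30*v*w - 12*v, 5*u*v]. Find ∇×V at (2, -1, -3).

(30, -3, 0)

(∇×V)₁ = ∂V₃/∂v − ∂V₂/∂w = -u^2 + 5*u - 6*v^2 - 30*v
(∇×V)₂ = ∂V₁/∂w − ∂V₃/∂u = -3
(∇×V)₃ = ∂V₂/∂u − ∂V₁/∂v = 2*u*w - 5*w - 3
∇×V = (-u^2 + 5*u - 6*v^2 - 30*v, -3, 2*u*w - 5*w - 3)
At (2, -1, -3): (30, -3, 0).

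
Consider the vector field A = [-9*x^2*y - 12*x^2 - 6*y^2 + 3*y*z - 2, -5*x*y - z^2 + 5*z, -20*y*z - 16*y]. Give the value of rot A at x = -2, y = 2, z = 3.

(∇×A)₁ = ∂A₃/∂y − ∂A₂/∂z = -18*z - 21
(∇×A)₂ = ∂A₁/∂z − ∂A₃/∂x = 3*y
(∇×A)₃ = ∂A₂/∂x − ∂A₁/∂y = 9*x^2 + 7*y - 3*z
∇×A = (-18*z - 21, 3*y, 9*x^2 + 7*y - 3*z)
At (-2, 2, 3): (-75, 6, 41).

(-75, 6, 41)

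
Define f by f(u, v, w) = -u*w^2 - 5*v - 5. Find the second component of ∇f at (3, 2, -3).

-5

(∇f)_2 = ∂f/∂v = -5
At (3, 2, -3): -5.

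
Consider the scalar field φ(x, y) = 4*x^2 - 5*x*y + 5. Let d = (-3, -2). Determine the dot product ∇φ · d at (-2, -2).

-2

∂φ/∂x = 8*x - 5*y
∂φ/∂y = -5*x
∇φ at (-2, -2) = (-6, 10)
∇φ · d = (-6)(-3) + (10)(-2) = -2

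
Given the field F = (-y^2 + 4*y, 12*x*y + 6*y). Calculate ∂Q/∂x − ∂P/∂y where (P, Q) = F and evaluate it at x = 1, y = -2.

-32

∂F₂/∂x = 12*y
∂F₁/∂y = -2*y + 4
Scalar curl = 14*y - 4
At (1, -2): -32.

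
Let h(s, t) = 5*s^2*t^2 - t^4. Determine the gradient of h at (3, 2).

∂h/∂s = 10*s*t^2
∂h/∂t = 10*s^2*t - 4*t^3
∇h = (10*s*t^2, 10*s^2*t - 4*t^3)
At (3, 2): (120, 148).

(120, 148)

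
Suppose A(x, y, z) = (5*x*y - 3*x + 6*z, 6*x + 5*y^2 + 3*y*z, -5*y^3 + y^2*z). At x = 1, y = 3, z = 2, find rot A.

(∇×A)₁ = ∂A₃/∂y − ∂A₂/∂z = -15*y^2 + 2*y*z - 3*y
(∇×A)₂ = ∂A₁/∂z − ∂A₃/∂x = 6
(∇×A)₃ = ∂A₂/∂x − ∂A₁/∂y = -5*x + 6
∇×A = (-15*y^2 + 2*y*z - 3*y, 6, -5*x + 6)
At (1, 3, 2): (-132, 6, 1).

(-132, 6, 1)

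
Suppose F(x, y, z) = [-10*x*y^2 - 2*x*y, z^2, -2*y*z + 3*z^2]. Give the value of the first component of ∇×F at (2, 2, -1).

4

(∇×F)_1 = ∂F₃/∂y − ∂F₂/∂z
= -2*z − (2*z)
= -4*z
At (2, 2, -1): 4.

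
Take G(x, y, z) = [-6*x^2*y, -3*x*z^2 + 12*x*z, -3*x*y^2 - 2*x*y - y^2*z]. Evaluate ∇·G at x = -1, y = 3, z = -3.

∂G₁/∂x = -12*x*y
∂G₂/∂y = 0
∂G₃/∂z = -y^2
∇·G = -12*x*y - y^2
At (-1, 3, -3): 27.

27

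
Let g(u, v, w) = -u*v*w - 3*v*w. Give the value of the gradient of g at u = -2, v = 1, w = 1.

(-1, -1, -1)

∂g/∂u = -v*w
∂g/∂v = -u*w - 3*w
∂g/∂w = -u*v - 3*v
∇g = (-v*w, -u*w - 3*w, -u*v - 3*v)
At (-2, 1, 1): (-1, -1, -1).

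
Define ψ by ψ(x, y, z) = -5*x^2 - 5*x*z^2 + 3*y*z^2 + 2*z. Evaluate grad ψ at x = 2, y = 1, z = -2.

∂ψ/∂x = -10*x - 5*z^2
∂ψ/∂y = 3*z^2
∂ψ/∂z = -10*x*z + 6*y*z + 2
∇ψ = (-10*x - 5*z^2, 3*z^2, -10*x*z + 6*y*z + 2)
At (2, 1, -2): (-40, 12, 30).

(-40, 12, 30)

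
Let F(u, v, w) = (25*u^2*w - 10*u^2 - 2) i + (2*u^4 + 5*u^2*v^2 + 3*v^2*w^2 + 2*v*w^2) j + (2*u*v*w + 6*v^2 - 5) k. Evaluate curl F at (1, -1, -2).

(-12, 21, 18)

(∇×F)₁ = ∂F₃/∂v − ∂F₂/∂w = 2*u*w - 6*v^2*w - 4*v*w + 12*v
(∇×F)₂ = ∂F₁/∂w − ∂F₃/∂u = 25*u^2 - 2*v*w
(∇×F)₃ = ∂F₂/∂u − ∂F₁/∂v = 8*u^3 + 10*u*v^2
∇×F = (2*u*w - 6*v^2*w - 4*v*w + 12*v, 25*u^2 - 2*v*w, 8*u^3 + 10*u*v^2)
At (1, -1, -2): (-12, 21, 18).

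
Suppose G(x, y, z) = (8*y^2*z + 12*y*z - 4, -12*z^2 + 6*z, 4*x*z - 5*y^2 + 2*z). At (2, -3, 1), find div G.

∂G₁/∂x = 0
∂G₂/∂y = 0
∂G₃/∂z = 4*x + 2
∇·G = 4*x + 2
At (2, -3, 1): 10.

10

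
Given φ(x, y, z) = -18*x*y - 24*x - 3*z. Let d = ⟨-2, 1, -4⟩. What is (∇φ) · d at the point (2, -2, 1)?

-48

∂φ/∂x = -18*y - 24
∂φ/∂y = -18*x
∂φ/∂z = -3
∇φ at (2, -2, 1) = (12, -36, -3)
∇φ · d = (12)(-2) + (-36)(1) + (-3)(-4) = -48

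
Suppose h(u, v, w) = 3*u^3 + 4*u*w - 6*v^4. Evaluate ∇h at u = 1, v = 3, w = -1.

∂h/∂u = 9*u^2 + 4*w
∂h/∂v = -24*v^3
∂h/∂w = 4*u
∇h = (9*u^2 + 4*w, -24*v^3, 4*u)
At (1, 3, -1): (5, -648, 4).

(5, -648, 4)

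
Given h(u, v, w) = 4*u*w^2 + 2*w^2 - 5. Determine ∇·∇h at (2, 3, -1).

20

∂²h/∂u² = 0
∂²h/∂v² = 0
∂²h/∂w² = 4*(2*u + 1)
∇²h = 8*u + 4
At (2, 3, -1): 20.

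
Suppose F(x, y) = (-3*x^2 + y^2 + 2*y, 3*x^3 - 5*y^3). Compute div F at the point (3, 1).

-33

∂F₁/∂x = -6*x
∂F₂/∂y = -15*y^2
∇·F = -6*x - 15*y^2
At (3, 1): -33.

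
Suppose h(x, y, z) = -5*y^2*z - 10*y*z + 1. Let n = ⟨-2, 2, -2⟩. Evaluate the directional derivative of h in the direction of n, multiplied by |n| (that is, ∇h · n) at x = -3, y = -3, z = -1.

-10

∂h/∂x = 0
∂h/∂y = -10*y*z - 10*z
∂h/∂z = -5*y^2 - 10*y
∇h at (-3, -3, -1) = (0, -20, -15)
∇h · n = (0)(-2) + (-20)(2) + (-15)(-2) = -10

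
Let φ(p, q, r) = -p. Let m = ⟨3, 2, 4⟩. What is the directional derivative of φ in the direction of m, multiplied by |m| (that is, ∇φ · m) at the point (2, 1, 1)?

∂φ/∂p = -1
∂φ/∂q = 0
∂φ/∂r = 0
∇φ at (2, 1, 1) = (-1, 0, 0)
∇φ · m = (-1)(3) + (0)(2) + (0)(4) = -3

-3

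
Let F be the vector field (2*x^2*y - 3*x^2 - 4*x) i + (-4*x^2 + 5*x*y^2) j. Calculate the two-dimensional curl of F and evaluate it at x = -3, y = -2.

26

∂F₂/∂x = -8*x + 5*y^2
∂F₁/∂y = 2*x^2
Scalar curl = -2*x^2 - 8*x + 5*y^2
At (-3, -2): 26.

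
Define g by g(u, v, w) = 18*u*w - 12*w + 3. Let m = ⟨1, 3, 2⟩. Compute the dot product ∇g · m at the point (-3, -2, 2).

∂g/∂u = 18*w
∂g/∂v = 0
∂g/∂w = 18*u - 12
∇g at (-3, -2, 2) = (36, 0, -66)
∇g · m = (36)(1) + (0)(3) + (-66)(2) = -96

-96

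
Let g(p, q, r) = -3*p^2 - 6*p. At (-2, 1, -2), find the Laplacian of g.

∂²g/∂p² = -6
∂²g/∂q² = 0
∂²g/∂r² = 0
∇²g = -6
At (-2, 1, -2): -6.

-6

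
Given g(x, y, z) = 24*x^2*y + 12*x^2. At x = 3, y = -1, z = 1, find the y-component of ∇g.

216

(∇g)_2 = ∂g/∂y = 24*x^2
At (3, -1, 1): 216.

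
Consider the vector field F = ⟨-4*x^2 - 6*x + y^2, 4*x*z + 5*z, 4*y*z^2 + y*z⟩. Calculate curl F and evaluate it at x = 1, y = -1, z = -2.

(5, 0, -6)

(∇×F)₁ = ∂F₃/∂y − ∂F₂/∂z = -4*x + 4*z^2 + z - 5
(∇×F)₂ = ∂F₁/∂z − ∂F₃/∂x = 0
(∇×F)₃ = ∂F₂/∂x − ∂F₁/∂y = -2*y + 4*z
∇×F = (-4*x + 4*z^2 + z - 5, 0, -2*y + 4*z)
At (1, -1, -2): (5, 0, -6).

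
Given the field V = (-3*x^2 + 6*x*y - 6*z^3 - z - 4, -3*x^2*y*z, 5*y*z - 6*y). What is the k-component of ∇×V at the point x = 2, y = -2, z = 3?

60

(∇×V)_3 = ∂V₂/∂x − ∂V₁/∂y
= -6*x*y*z − (6*x)
= -6*x*y*z - 6*x
At (2, -2, 3): 60.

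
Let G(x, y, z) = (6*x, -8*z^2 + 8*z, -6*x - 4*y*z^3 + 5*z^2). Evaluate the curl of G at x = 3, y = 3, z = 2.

(∇×G)₁ = ∂G₃/∂y − ∂G₂/∂z = -4*z^3 + 16*z - 8
(∇×G)₂ = ∂G₁/∂z − ∂G₃/∂x = 6
(∇×G)₃ = ∂G₂/∂x − ∂G₁/∂y = 0
∇×G = (-4*z^3 + 16*z - 8, 6, 0)
At (3, 3, 2): (-8, 6, 0).

(-8, 6, 0)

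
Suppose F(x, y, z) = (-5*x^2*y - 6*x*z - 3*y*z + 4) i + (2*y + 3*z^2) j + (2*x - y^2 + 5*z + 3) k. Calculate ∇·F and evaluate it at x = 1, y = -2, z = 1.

21

∂F₁/∂x = -10*x*y - 6*z
∂F₂/∂y = 2
∂F₃/∂z = 5
∇·F = -10*x*y - 6*z + 7
At (1, -2, 1): 21.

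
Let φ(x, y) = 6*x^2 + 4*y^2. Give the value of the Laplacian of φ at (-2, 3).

20

∂²φ/∂x² = 12
∂²φ/∂y² = 8
∇²φ = 20
At (-2, 3): 20.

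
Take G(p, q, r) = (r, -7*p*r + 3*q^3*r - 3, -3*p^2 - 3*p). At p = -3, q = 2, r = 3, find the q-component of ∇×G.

(∇×G)_2 = ∂G₁/∂r − ∂G₃/∂p
= 1 − (-6*p - 3)
= 6*p + 4
At (-3, 2, 3): -14.

-14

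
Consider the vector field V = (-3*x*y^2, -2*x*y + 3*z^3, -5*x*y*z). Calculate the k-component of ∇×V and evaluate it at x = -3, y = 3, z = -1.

-60

(∇×V)_3 = ∂V₂/∂x − ∂V₁/∂y
= -2*y − (-6*x*y)
= 6*x*y - 2*y
At (-3, 3, -1): -60.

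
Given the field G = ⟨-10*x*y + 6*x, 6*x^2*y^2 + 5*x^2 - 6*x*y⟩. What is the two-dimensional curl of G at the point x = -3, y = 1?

-102

∂G₂/∂x = 12*x*y^2 + 10*x - 6*y
∂G₁/∂y = -10*x
Scalar curl = 12*x*y^2 + 20*x - 6*y
At (-3, 1): -102.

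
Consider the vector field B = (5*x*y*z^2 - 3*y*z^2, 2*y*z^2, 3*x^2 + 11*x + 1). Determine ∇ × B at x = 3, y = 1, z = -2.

(8, -77, -48)

(∇×B)₁ = ∂B₃/∂y − ∂B₂/∂z = -4*y*z
(∇×B)₂ = ∂B₁/∂z − ∂B₃/∂x = 10*x*y*z - 6*x - 6*y*z - 11
(∇×B)₃ = ∂B₂/∂x − ∂B₁/∂y = -5*x*z^2 + 3*z^2
∇×B = (-4*y*z, 10*x*y*z - 6*x - 6*y*z - 11, -5*x*z^2 + 3*z^2)
At (3, 1, -2): (8, -77, -48).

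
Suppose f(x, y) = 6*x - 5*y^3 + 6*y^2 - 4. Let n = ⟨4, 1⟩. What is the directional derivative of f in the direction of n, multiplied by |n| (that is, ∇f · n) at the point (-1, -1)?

∂f/∂x = 6
∂f/∂y = -15*y^2 + 12*y
∇f at (-1, -1) = (6, -27)
∇f · n = (6)(4) + (-27)(1) = -3

-3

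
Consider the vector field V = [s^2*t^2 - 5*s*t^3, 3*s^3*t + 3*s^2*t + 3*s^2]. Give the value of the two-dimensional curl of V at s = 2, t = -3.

∂V₂/∂s = 9*s^2*t + 6*s*t + 6*s
∂V₁/∂t = 2*s^2*t - 15*s*t^2
Scalar curl = 7*s^2*t + 15*s*t^2 + 6*s*t + 6*s
At (2, -3): 162.

162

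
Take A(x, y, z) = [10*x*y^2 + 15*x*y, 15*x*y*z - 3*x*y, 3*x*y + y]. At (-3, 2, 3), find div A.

-56

∂A₁/∂x = 10*y^2 + 15*y
∂A₂/∂y = 15*x*z - 3*x
∂A₃/∂z = 0
∇·A = 15*x*z - 3*x + 10*y^2 + 15*y
At (-3, 2, 3): -56.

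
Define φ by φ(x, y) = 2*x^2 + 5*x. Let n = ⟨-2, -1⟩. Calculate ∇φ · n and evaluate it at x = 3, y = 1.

-34

∂φ/∂x = 4*x + 5
∂φ/∂y = 0
∇φ at (3, 1) = (17, 0)
∇φ · n = (17)(-2) + (0)(-1) = -34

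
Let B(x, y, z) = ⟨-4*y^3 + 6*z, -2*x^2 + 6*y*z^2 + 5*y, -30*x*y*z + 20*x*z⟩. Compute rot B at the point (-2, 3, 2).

(48, 146, 116)

(∇×B)₁ = ∂B₃/∂y − ∂B₂/∂z = -30*x*z - 12*y*z
(∇×B)₂ = ∂B₁/∂z − ∂B₃/∂x = 30*y*z - 20*z + 6
(∇×B)₃ = ∂B₂/∂x − ∂B₁/∂y = -4*x + 12*y^2
∇×B = (-30*x*z - 12*y*z, 30*y*z - 20*z + 6, -4*x + 12*y^2)
At (-2, 3, 2): (48, 146, 116).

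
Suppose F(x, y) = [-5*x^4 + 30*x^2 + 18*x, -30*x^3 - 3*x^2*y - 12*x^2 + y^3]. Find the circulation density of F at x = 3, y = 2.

∂F₂/∂x = -90*x^2 - 6*x*y - 24*x
∂F₁/∂y = 0
Scalar curl = -90*x^2 - 6*x*y - 24*x
At (3, 2): -918.

-918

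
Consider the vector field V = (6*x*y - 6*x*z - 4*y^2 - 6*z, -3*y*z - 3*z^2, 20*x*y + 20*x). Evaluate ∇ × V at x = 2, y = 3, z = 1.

(∇×V)₁ = ∂V₃/∂y − ∂V₂/∂z = 20*x + 3*y + 6*z
(∇×V)₂ = ∂V₁/∂z − ∂V₃/∂x = -6*x - 20*y - 26
(∇×V)₃ = ∂V₂/∂x − ∂V₁/∂y = -6*x + 8*y
∇×V = (20*x + 3*y + 6*z, -6*x - 20*y - 26, -6*x + 8*y)
At (2, 3, 1): (55, -98, 12).

(55, -98, 12)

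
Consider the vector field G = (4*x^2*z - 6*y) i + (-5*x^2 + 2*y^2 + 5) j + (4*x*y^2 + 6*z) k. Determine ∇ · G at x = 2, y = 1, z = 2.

∂G₁/∂x = 8*x*z
∂G₂/∂y = 4*y
∂G₃/∂z = 6
∇·G = 8*x*z + 4*y + 6
At (2, 1, 2): 42.

42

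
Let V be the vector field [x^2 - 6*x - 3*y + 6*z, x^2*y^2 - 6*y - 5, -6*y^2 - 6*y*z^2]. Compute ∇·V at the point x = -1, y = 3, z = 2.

∂V₁/∂x = 2*x - 6
∂V₂/∂y = 2*x^2*y - 6
∂V₃/∂z = -12*y*z
∇·V = 2*x^2*y + 2*x - 12*y*z - 12
At (-1, 3, 2): -80.

-80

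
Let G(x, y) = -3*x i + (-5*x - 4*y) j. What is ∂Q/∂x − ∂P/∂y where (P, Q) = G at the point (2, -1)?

∂G₂/∂x = -5
∂G₁/∂y = 0
Scalar curl = -5
At (2, -1): -5.

-5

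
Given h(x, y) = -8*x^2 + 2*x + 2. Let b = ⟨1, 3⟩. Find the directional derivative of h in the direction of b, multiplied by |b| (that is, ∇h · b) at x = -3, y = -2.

∂h/∂x = -16*x + 2
∂h/∂y = 0
∇h at (-3, -2) = (50, 0)
∇h · b = (50)(1) + (0)(3) = 50

50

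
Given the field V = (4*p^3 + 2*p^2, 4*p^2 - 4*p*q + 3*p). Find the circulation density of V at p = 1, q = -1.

∂V₂/∂p = 8*p - 4*q + 3
∂V₁/∂q = 0
Scalar curl = 8*p - 4*q + 3
At (1, -1): 15.

15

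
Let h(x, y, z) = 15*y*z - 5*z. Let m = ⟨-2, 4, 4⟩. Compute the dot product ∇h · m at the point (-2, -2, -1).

∂h/∂x = 0
∂h/∂y = 15*z
∂h/∂z = 15*y - 5
∇h at (-2, -2, -1) = (0, -15, -35)
∇h · m = (0)(-2) + (-15)(4) + (-35)(4) = -200

-200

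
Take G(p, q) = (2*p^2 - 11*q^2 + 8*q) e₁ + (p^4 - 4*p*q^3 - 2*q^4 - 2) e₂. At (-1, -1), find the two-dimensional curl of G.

-30

∂G₂/∂p = 4*p^3 - 4*q^3
∂G₁/∂q = -22*q + 8
Scalar curl = 4*p^3 - 4*q^3 + 22*q - 8
At (-1, -1): -30.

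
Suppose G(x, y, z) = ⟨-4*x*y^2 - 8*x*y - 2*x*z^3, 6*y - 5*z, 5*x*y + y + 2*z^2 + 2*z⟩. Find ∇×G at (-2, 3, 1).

(∇×G)₁ = ∂G₃/∂y − ∂G₂/∂z = 5*x + 6
(∇×G)₂ = ∂G₁/∂z − ∂G₃/∂x = -6*x*z^2 - 5*y
(∇×G)₃ = ∂G₂/∂x − ∂G₁/∂y = 8*x*y + 8*x
∇×G = (5*x + 6, -6*x*z^2 - 5*y, 8*x*y + 8*x)
At (-2, 3, 1): (-4, -3, -64).

(-4, -3, -64)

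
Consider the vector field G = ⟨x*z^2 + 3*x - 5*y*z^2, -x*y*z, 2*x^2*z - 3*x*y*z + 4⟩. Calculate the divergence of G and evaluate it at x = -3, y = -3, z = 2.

∂G₁/∂x = z^2 + 3
∂G₂/∂y = -x*z
∂G₃/∂z = 2*x^2 - 3*x*y
∇·G = 2*x^2 - 3*x*y - x*z + z^2 + 3
At (-3, -3, 2): 4.

4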